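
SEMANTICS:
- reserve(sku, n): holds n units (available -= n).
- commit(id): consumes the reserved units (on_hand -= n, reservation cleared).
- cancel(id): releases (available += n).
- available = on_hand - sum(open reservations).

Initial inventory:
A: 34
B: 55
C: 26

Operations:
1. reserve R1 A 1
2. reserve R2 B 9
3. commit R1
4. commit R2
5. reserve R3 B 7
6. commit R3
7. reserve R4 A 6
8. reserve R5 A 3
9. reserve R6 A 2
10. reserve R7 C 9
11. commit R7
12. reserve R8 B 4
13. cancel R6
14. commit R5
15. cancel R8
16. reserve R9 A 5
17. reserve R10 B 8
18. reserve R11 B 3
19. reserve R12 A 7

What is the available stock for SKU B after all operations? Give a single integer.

Step 1: reserve R1 A 1 -> on_hand[A=34 B=55 C=26] avail[A=33 B=55 C=26] open={R1}
Step 2: reserve R2 B 9 -> on_hand[A=34 B=55 C=26] avail[A=33 B=46 C=26] open={R1,R2}
Step 3: commit R1 -> on_hand[A=33 B=55 C=26] avail[A=33 B=46 C=26] open={R2}
Step 4: commit R2 -> on_hand[A=33 B=46 C=26] avail[A=33 B=46 C=26] open={}
Step 5: reserve R3 B 7 -> on_hand[A=33 B=46 C=26] avail[A=33 B=39 C=26] open={R3}
Step 6: commit R3 -> on_hand[A=33 B=39 C=26] avail[A=33 B=39 C=26] open={}
Step 7: reserve R4 A 6 -> on_hand[A=33 B=39 C=26] avail[A=27 B=39 C=26] open={R4}
Step 8: reserve R5 A 3 -> on_hand[A=33 B=39 C=26] avail[A=24 B=39 C=26] open={R4,R5}
Step 9: reserve R6 A 2 -> on_hand[A=33 B=39 C=26] avail[A=22 B=39 C=26] open={R4,R5,R6}
Step 10: reserve R7 C 9 -> on_hand[A=33 B=39 C=26] avail[A=22 B=39 C=17] open={R4,R5,R6,R7}
Step 11: commit R7 -> on_hand[A=33 B=39 C=17] avail[A=22 B=39 C=17] open={R4,R5,R6}
Step 12: reserve R8 B 4 -> on_hand[A=33 B=39 C=17] avail[A=22 B=35 C=17] open={R4,R5,R6,R8}
Step 13: cancel R6 -> on_hand[A=33 B=39 C=17] avail[A=24 B=35 C=17] open={R4,R5,R8}
Step 14: commit R5 -> on_hand[A=30 B=39 C=17] avail[A=24 B=35 C=17] open={R4,R8}
Step 15: cancel R8 -> on_hand[A=30 B=39 C=17] avail[A=24 B=39 C=17] open={R4}
Step 16: reserve R9 A 5 -> on_hand[A=30 B=39 C=17] avail[A=19 B=39 C=17] open={R4,R9}
Step 17: reserve R10 B 8 -> on_hand[A=30 B=39 C=17] avail[A=19 B=31 C=17] open={R10,R4,R9}
Step 18: reserve R11 B 3 -> on_hand[A=30 B=39 C=17] avail[A=19 B=28 C=17] open={R10,R11,R4,R9}
Step 19: reserve R12 A 7 -> on_hand[A=30 B=39 C=17] avail[A=12 B=28 C=17] open={R10,R11,R12,R4,R9}
Final available[B] = 28

Answer: 28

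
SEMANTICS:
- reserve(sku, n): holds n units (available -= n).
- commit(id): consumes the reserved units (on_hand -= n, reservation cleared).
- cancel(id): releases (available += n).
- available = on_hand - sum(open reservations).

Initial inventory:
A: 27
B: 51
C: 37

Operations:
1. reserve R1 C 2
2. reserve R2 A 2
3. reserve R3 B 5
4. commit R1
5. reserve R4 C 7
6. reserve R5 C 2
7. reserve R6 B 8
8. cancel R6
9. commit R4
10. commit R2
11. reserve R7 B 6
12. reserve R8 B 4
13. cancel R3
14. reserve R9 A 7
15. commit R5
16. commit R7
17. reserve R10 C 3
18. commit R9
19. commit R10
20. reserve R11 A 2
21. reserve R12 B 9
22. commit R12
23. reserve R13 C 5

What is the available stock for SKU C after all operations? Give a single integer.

Answer: 18

Derivation:
Step 1: reserve R1 C 2 -> on_hand[A=27 B=51 C=37] avail[A=27 B=51 C=35] open={R1}
Step 2: reserve R2 A 2 -> on_hand[A=27 B=51 C=37] avail[A=25 B=51 C=35] open={R1,R2}
Step 3: reserve R3 B 5 -> on_hand[A=27 B=51 C=37] avail[A=25 B=46 C=35] open={R1,R2,R3}
Step 4: commit R1 -> on_hand[A=27 B=51 C=35] avail[A=25 B=46 C=35] open={R2,R3}
Step 5: reserve R4 C 7 -> on_hand[A=27 B=51 C=35] avail[A=25 B=46 C=28] open={R2,R3,R4}
Step 6: reserve R5 C 2 -> on_hand[A=27 B=51 C=35] avail[A=25 B=46 C=26] open={R2,R3,R4,R5}
Step 7: reserve R6 B 8 -> on_hand[A=27 B=51 C=35] avail[A=25 B=38 C=26] open={R2,R3,R4,R5,R6}
Step 8: cancel R6 -> on_hand[A=27 B=51 C=35] avail[A=25 B=46 C=26] open={R2,R3,R4,R5}
Step 9: commit R4 -> on_hand[A=27 B=51 C=28] avail[A=25 B=46 C=26] open={R2,R3,R5}
Step 10: commit R2 -> on_hand[A=25 B=51 C=28] avail[A=25 B=46 C=26] open={R3,R5}
Step 11: reserve R7 B 6 -> on_hand[A=25 B=51 C=28] avail[A=25 B=40 C=26] open={R3,R5,R7}
Step 12: reserve R8 B 4 -> on_hand[A=25 B=51 C=28] avail[A=25 B=36 C=26] open={R3,R5,R7,R8}
Step 13: cancel R3 -> on_hand[A=25 B=51 C=28] avail[A=25 B=41 C=26] open={R5,R7,R8}
Step 14: reserve R9 A 7 -> on_hand[A=25 B=51 C=28] avail[A=18 B=41 C=26] open={R5,R7,R8,R9}
Step 15: commit R5 -> on_hand[A=25 B=51 C=26] avail[A=18 B=41 C=26] open={R7,R8,R9}
Step 16: commit R7 -> on_hand[A=25 B=45 C=26] avail[A=18 B=41 C=26] open={R8,R9}
Step 17: reserve R10 C 3 -> on_hand[A=25 B=45 C=26] avail[A=18 B=41 C=23] open={R10,R8,R9}
Step 18: commit R9 -> on_hand[A=18 B=45 C=26] avail[A=18 B=41 C=23] open={R10,R8}
Step 19: commit R10 -> on_hand[A=18 B=45 C=23] avail[A=18 B=41 C=23] open={R8}
Step 20: reserve R11 A 2 -> on_hand[A=18 B=45 C=23] avail[A=16 B=41 C=23] open={R11,R8}
Step 21: reserve R12 B 9 -> on_hand[A=18 B=45 C=23] avail[A=16 B=32 C=23] open={R11,R12,R8}
Step 22: commit R12 -> on_hand[A=18 B=36 C=23] avail[A=16 B=32 C=23] open={R11,R8}
Step 23: reserve R13 C 5 -> on_hand[A=18 B=36 C=23] avail[A=16 B=32 C=18] open={R11,R13,R8}
Final available[C] = 18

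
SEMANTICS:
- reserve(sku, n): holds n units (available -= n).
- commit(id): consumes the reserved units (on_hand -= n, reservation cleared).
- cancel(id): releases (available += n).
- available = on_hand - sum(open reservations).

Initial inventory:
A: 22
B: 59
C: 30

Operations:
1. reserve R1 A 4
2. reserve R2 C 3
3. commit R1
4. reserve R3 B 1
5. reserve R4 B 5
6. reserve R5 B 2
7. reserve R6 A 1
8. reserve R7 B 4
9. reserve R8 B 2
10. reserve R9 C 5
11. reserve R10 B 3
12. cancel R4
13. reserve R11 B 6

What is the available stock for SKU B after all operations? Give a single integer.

Answer: 41

Derivation:
Step 1: reserve R1 A 4 -> on_hand[A=22 B=59 C=30] avail[A=18 B=59 C=30] open={R1}
Step 2: reserve R2 C 3 -> on_hand[A=22 B=59 C=30] avail[A=18 B=59 C=27] open={R1,R2}
Step 3: commit R1 -> on_hand[A=18 B=59 C=30] avail[A=18 B=59 C=27] open={R2}
Step 4: reserve R3 B 1 -> on_hand[A=18 B=59 C=30] avail[A=18 B=58 C=27] open={R2,R3}
Step 5: reserve R4 B 5 -> on_hand[A=18 B=59 C=30] avail[A=18 B=53 C=27] open={R2,R3,R4}
Step 6: reserve R5 B 2 -> on_hand[A=18 B=59 C=30] avail[A=18 B=51 C=27] open={R2,R3,R4,R5}
Step 7: reserve R6 A 1 -> on_hand[A=18 B=59 C=30] avail[A=17 B=51 C=27] open={R2,R3,R4,R5,R6}
Step 8: reserve R7 B 4 -> on_hand[A=18 B=59 C=30] avail[A=17 B=47 C=27] open={R2,R3,R4,R5,R6,R7}
Step 9: reserve R8 B 2 -> on_hand[A=18 B=59 C=30] avail[A=17 B=45 C=27] open={R2,R3,R4,R5,R6,R7,R8}
Step 10: reserve R9 C 5 -> on_hand[A=18 B=59 C=30] avail[A=17 B=45 C=22] open={R2,R3,R4,R5,R6,R7,R8,R9}
Step 11: reserve R10 B 3 -> on_hand[A=18 B=59 C=30] avail[A=17 B=42 C=22] open={R10,R2,R3,R4,R5,R6,R7,R8,R9}
Step 12: cancel R4 -> on_hand[A=18 B=59 C=30] avail[A=17 B=47 C=22] open={R10,R2,R3,R5,R6,R7,R8,R9}
Step 13: reserve R11 B 6 -> on_hand[A=18 B=59 C=30] avail[A=17 B=41 C=22] open={R10,R11,R2,R3,R5,R6,R7,R8,R9}
Final available[B] = 41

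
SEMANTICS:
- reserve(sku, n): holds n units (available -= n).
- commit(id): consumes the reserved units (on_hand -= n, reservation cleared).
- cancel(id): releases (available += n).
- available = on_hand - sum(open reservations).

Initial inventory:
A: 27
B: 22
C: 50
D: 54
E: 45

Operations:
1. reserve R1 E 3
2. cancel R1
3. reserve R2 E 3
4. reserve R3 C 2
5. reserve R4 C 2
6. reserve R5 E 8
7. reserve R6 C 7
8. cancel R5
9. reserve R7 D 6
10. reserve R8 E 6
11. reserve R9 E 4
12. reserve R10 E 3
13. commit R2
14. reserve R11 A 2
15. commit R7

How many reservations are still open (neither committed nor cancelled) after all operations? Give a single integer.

Answer: 7

Derivation:
Step 1: reserve R1 E 3 -> on_hand[A=27 B=22 C=50 D=54 E=45] avail[A=27 B=22 C=50 D=54 E=42] open={R1}
Step 2: cancel R1 -> on_hand[A=27 B=22 C=50 D=54 E=45] avail[A=27 B=22 C=50 D=54 E=45] open={}
Step 3: reserve R2 E 3 -> on_hand[A=27 B=22 C=50 D=54 E=45] avail[A=27 B=22 C=50 D=54 E=42] open={R2}
Step 4: reserve R3 C 2 -> on_hand[A=27 B=22 C=50 D=54 E=45] avail[A=27 B=22 C=48 D=54 E=42] open={R2,R3}
Step 5: reserve R4 C 2 -> on_hand[A=27 B=22 C=50 D=54 E=45] avail[A=27 B=22 C=46 D=54 E=42] open={R2,R3,R4}
Step 6: reserve R5 E 8 -> on_hand[A=27 B=22 C=50 D=54 E=45] avail[A=27 B=22 C=46 D=54 E=34] open={R2,R3,R4,R5}
Step 7: reserve R6 C 7 -> on_hand[A=27 B=22 C=50 D=54 E=45] avail[A=27 B=22 C=39 D=54 E=34] open={R2,R3,R4,R5,R6}
Step 8: cancel R5 -> on_hand[A=27 B=22 C=50 D=54 E=45] avail[A=27 B=22 C=39 D=54 E=42] open={R2,R3,R4,R6}
Step 9: reserve R7 D 6 -> on_hand[A=27 B=22 C=50 D=54 E=45] avail[A=27 B=22 C=39 D=48 E=42] open={R2,R3,R4,R6,R7}
Step 10: reserve R8 E 6 -> on_hand[A=27 B=22 C=50 D=54 E=45] avail[A=27 B=22 C=39 D=48 E=36] open={R2,R3,R4,R6,R7,R8}
Step 11: reserve R9 E 4 -> on_hand[A=27 B=22 C=50 D=54 E=45] avail[A=27 B=22 C=39 D=48 E=32] open={R2,R3,R4,R6,R7,R8,R9}
Step 12: reserve R10 E 3 -> on_hand[A=27 B=22 C=50 D=54 E=45] avail[A=27 B=22 C=39 D=48 E=29] open={R10,R2,R3,R4,R6,R7,R8,R9}
Step 13: commit R2 -> on_hand[A=27 B=22 C=50 D=54 E=42] avail[A=27 B=22 C=39 D=48 E=29] open={R10,R3,R4,R6,R7,R8,R9}
Step 14: reserve R11 A 2 -> on_hand[A=27 B=22 C=50 D=54 E=42] avail[A=25 B=22 C=39 D=48 E=29] open={R10,R11,R3,R4,R6,R7,R8,R9}
Step 15: commit R7 -> on_hand[A=27 B=22 C=50 D=48 E=42] avail[A=25 B=22 C=39 D=48 E=29] open={R10,R11,R3,R4,R6,R8,R9}
Open reservations: ['R10', 'R11', 'R3', 'R4', 'R6', 'R8', 'R9'] -> 7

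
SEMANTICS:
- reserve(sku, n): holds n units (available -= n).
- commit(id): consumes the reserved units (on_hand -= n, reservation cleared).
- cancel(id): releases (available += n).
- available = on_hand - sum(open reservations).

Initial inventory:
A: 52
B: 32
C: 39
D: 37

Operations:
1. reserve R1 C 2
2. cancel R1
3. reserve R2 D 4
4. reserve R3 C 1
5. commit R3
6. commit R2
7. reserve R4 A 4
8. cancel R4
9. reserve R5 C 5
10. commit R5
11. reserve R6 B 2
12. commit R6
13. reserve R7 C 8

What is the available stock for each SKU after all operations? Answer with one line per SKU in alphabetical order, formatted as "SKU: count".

Step 1: reserve R1 C 2 -> on_hand[A=52 B=32 C=39 D=37] avail[A=52 B=32 C=37 D=37] open={R1}
Step 2: cancel R1 -> on_hand[A=52 B=32 C=39 D=37] avail[A=52 B=32 C=39 D=37] open={}
Step 3: reserve R2 D 4 -> on_hand[A=52 B=32 C=39 D=37] avail[A=52 B=32 C=39 D=33] open={R2}
Step 4: reserve R3 C 1 -> on_hand[A=52 B=32 C=39 D=37] avail[A=52 B=32 C=38 D=33] open={R2,R3}
Step 5: commit R3 -> on_hand[A=52 B=32 C=38 D=37] avail[A=52 B=32 C=38 D=33] open={R2}
Step 6: commit R2 -> on_hand[A=52 B=32 C=38 D=33] avail[A=52 B=32 C=38 D=33] open={}
Step 7: reserve R4 A 4 -> on_hand[A=52 B=32 C=38 D=33] avail[A=48 B=32 C=38 D=33] open={R4}
Step 8: cancel R4 -> on_hand[A=52 B=32 C=38 D=33] avail[A=52 B=32 C=38 D=33] open={}
Step 9: reserve R5 C 5 -> on_hand[A=52 B=32 C=38 D=33] avail[A=52 B=32 C=33 D=33] open={R5}
Step 10: commit R5 -> on_hand[A=52 B=32 C=33 D=33] avail[A=52 B=32 C=33 D=33] open={}
Step 11: reserve R6 B 2 -> on_hand[A=52 B=32 C=33 D=33] avail[A=52 B=30 C=33 D=33] open={R6}
Step 12: commit R6 -> on_hand[A=52 B=30 C=33 D=33] avail[A=52 B=30 C=33 D=33] open={}
Step 13: reserve R7 C 8 -> on_hand[A=52 B=30 C=33 D=33] avail[A=52 B=30 C=25 D=33] open={R7}

Answer: A: 52
B: 30
C: 25
D: 33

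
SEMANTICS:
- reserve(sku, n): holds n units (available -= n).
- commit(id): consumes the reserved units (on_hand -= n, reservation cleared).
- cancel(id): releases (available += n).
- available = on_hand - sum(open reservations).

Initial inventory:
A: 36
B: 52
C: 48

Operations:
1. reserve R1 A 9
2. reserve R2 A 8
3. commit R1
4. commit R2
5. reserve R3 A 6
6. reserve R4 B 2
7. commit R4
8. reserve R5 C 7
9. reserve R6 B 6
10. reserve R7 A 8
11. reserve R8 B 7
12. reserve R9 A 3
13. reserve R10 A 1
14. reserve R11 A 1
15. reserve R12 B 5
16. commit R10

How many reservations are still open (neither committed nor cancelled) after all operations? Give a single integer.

Answer: 8

Derivation:
Step 1: reserve R1 A 9 -> on_hand[A=36 B=52 C=48] avail[A=27 B=52 C=48] open={R1}
Step 2: reserve R2 A 8 -> on_hand[A=36 B=52 C=48] avail[A=19 B=52 C=48] open={R1,R2}
Step 3: commit R1 -> on_hand[A=27 B=52 C=48] avail[A=19 B=52 C=48] open={R2}
Step 4: commit R2 -> on_hand[A=19 B=52 C=48] avail[A=19 B=52 C=48] open={}
Step 5: reserve R3 A 6 -> on_hand[A=19 B=52 C=48] avail[A=13 B=52 C=48] open={R3}
Step 6: reserve R4 B 2 -> on_hand[A=19 B=52 C=48] avail[A=13 B=50 C=48] open={R3,R4}
Step 7: commit R4 -> on_hand[A=19 B=50 C=48] avail[A=13 B=50 C=48] open={R3}
Step 8: reserve R5 C 7 -> on_hand[A=19 B=50 C=48] avail[A=13 B=50 C=41] open={R3,R5}
Step 9: reserve R6 B 6 -> on_hand[A=19 B=50 C=48] avail[A=13 B=44 C=41] open={R3,R5,R6}
Step 10: reserve R7 A 8 -> on_hand[A=19 B=50 C=48] avail[A=5 B=44 C=41] open={R3,R5,R6,R7}
Step 11: reserve R8 B 7 -> on_hand[A=19 B=50 C=48] avail[A=5 B=37 C=41] open={R3,R5,R6,R7,R8}
Step 12: reserve R9 A 3 -> on_hand[A=19 B=50 C=48] avail[A=2 B=37 C=41] open={R3,R5,R6,R7,R8,R9}
Step 13: reserve R10 A 1 -> on_hand[A=19 B=50 C=48] avail[A=1 B=37 C=41] open={R10,R3,R5,R6,R7,R8,R9}
Step 14: reserve R11 A 1 -> on_hand[A=19 B=50 C=48] avail[A=0 B=37 C=41] open={R10,R11,R3,R5,R6,R7,R8,R9}
Step 15: reserve R12 B 5 -> on_hand[A=19 B=50 C=48] avail[A=0 B=32 C=41] open={R10,R11,R12,R3,R5,R6,R7,R8,R9}
Step 16: commit R10 -> on_hand[A=18 B=50 C=48] avail[A=0 B=32 C=41] open={R11,R12,R3,R5,R6,R7,R8,R9}
Open reservations: ['R11', 'R12', 'R3', 'R5', 'R6', 'R7', 'R8', 'R9'] -> 8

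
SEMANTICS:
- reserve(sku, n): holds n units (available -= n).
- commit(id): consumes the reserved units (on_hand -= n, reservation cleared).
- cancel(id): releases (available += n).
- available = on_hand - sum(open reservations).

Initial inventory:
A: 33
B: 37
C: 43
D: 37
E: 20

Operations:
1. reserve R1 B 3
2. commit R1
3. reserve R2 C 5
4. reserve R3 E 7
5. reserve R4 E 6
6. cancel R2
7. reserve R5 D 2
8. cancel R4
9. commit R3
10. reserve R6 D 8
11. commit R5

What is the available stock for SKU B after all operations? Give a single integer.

Answer: 34

Derivation:
Step 1: reserve R1 B 3 -> on_hand[A=33 B=37 C=43 D=37 E=20] avail[A=33 B=34 C=43 D=37 E=20] open={R1}
Step 2: commit R1 -> on_hand[A=33 B=34 C=43 D=37 E=20] avail[A=33 B=34 C=43 D=37 E=20] open={}
Step 3: reserve R2 C 5 -> on_hand[A=33 B=34 C=43 D=37 E=20] avail[A=33 B=34 C=38 D=37 E=20] open={R2}
Step 4: reserve R3 E 7 -> on_hand[A=33 B=34 C=43 D=37 E=20] avail[A=33 B=34 C=38 D=37 E=13] open={R2,R3}
Step 5: reserve R4 E 6 -> on_hand[A=33 B=34 C=43 D=37 E=20] avail[A=33 B=34 C=38 D=37 E=7] open={R2,R3,R4}
Step 6: cancel R2 -> on_hand[A=33 B=34 C=43 D=37 E=20] avail[A=33 B=34 C=43 D=37 E=7] open={R3,R4}
Step 7: reserve R5 D 2 -> on_hand[A=33 B=34 C=43 D=37 E=20] avail[A=33 B=34 C=43 D=35 E=7] open={R3,R4,R5}
Step 8: cancel R4 -> on_hand[A=33 B=34 C=43 D=37 E=20] avail[A=33 B=34 C=43 D=35 E=13] open={R3,R5}
Step 9: commit R3 -> on_hand[A=33 B=34 C=43 D=37 E=13] avail[A=33 B=34 C=43 D=35 E=13] open={R5}
Step 10: reserve R6 D 8 -> on_hand[A=33 B=34 C=43 D=37 E=13] avail[A=33 B=34 C=43 D=27 E=13] open={R5,R6}
Step 11: commit R5 -> on_hand[A=33 B=34 C=43 D=35 E=13] avail[A=33 B=34 C=43 D=27 E=13] open={R6}
Final available[B] = 34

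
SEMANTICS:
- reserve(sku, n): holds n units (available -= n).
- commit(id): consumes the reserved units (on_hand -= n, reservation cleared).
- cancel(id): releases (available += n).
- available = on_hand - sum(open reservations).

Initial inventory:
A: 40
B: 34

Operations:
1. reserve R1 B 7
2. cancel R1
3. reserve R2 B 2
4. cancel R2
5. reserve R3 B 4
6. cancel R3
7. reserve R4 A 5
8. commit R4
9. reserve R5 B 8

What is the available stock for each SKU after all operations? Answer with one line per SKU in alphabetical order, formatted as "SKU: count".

Step 1: reserve R1 B 7 -> on_hand[A=40 B=34] avail[A=40 B=27] open={R1}
Step 2: cancel R1 -> on_hand[A=40 B=34] avail[A=40 B=34] open={}
Step 3: reserve R2 B 2 -> on_hand[A=40 B=34] avail[A=40 B=32] open={R2}
Step 4: cancel R2 -> on_hand[A=40 B=34] avail[A=40 B=34] open={}
Step 5: reserve R3 B 4 -> on_hand[A=40 B=34] avail[A=40 B=30] open={R3}
Step 6: cancel R3 -> on_hand[A=40 B=34] avail[A=40 B=34] open={}
Step 7: reserve R4 A 5 -> on_hand[A=40 B=34] avail[A=35 B=34] open={R4}
Step 8: commit R4 -> on_hand[A=35 B=34] avail[A=35 B=34] open={}
Step 9: reserve R5 B 8 -> on_hand[A=35 B=34] avail[A=35 B=26] open={R5}

Answer: A: 35
B: 26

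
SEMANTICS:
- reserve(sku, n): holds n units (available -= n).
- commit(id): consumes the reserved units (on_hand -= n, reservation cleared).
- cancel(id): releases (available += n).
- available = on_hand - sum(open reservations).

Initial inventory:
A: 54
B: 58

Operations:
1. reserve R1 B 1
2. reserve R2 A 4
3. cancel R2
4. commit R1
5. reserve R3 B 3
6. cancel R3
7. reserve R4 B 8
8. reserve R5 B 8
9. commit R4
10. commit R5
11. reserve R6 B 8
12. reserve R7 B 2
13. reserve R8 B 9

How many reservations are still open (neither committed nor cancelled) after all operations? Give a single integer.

Answer: 3

Derivation:
Step 1: reserve R1 B 1 -> on_hand[A=54 B=58] avail[A=54 B=57] open={R1}
Step 2: reserve R2 A 4 -> on_hand[A=54 B=58] avail[A=50 B=57] open={R1,R2}
Step 3: cancel R2 -> on_hand[A=54 B=58] avail[A=54 B=57] open={R1}
Step 4: commit R1 -> on_hand[A=54 B=57] avail[A=54 B=57] open={}
Step 5: reserve R3 B 3 -> on_hand[A=54 B=57] avail[A=54 B=54] open={R3}
Step 6: cancel R3 -> on_hand[A=54 B=57] avail[A=54 B=57] open={}
Step 7: reserve R4 B 8 -> on_hand[A=54 B=57] avail[A=54 B=49] open={R4}
Step 8: reserve R5 B 8 -> on_hand[A=54 B=57] avail[A=54 B=41] open={R4,R5}
Step 9: commit R4 -> on_hand[A=54 B=49] avail[A=54 B=41] open={R5}
Step 10: commit R5 -> on_hand[A=54 B=41] avail[A=54 B=41] open={}
Step 11: reserve R6 B 8 -> on_hand[A=54 B=41] avail[A=54 B=33] open={R6}
Step 12: reserve R7 B 2 -> on_hand[A=54 B=41] avail[A=54 B=31] open={R6,R7}
Step 13: reserve R8 B 9 -> on_hand[A=54 B=41] avail[A=54 B=22] open={R6,R7,R8}
Open reservations: ['R6', 'R7', 'R8'] -> 3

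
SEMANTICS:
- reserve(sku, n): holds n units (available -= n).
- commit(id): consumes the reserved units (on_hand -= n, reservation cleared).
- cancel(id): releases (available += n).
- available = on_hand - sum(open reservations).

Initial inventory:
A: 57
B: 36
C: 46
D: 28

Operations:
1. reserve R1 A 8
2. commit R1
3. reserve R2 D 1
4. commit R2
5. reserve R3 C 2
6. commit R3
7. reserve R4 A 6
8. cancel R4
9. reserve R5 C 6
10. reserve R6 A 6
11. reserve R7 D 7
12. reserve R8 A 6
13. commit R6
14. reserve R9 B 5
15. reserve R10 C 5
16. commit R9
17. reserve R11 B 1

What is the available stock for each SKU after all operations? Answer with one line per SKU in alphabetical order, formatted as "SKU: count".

Step 1: reserve R1 A 8 -> on_hand[A=57 B=36 C=46 D=28] avail[A=49 B=36 C=46 D=28] open={R1}
Step 2: commit R1 -> on_hand[A=49 B=36 C=46 D=28] avail[A=49 B=36 C=46 D=28] open={}
Step 3: reserve R2 D 1 -> on_hand[A=49 B=36 C=46 D=28] avail[A=49 B=36 C=46 D=27] open={R2}
Step 4: commit R2 -> on_hand[A=49 B=36 C=46 D=27] avail[A=49 B=36 C=46 D=27] open={}
Step 5: reserve R3 C 2 -> on_hand[A=49 B=36 C=46 D=27] avail[A=49 B=36 C=44 D=27] open={R3}
Step 6: commit R3 -> on_hand[A=49 B=36 C=44 D=27] avail[A=49 B=36 C=44 D=27] open={}
Step 7: reserve R4 A 6 -> on_hand[A=49 B=36 C=44 D=27] avail[A=43 B=36 C=44 D=27] open={R4}
Step 8: cancel R4 -> on_hand[A=49 B=36 C=44 D=27] avail[A=49 B=36 C=44 D=27] open={}
Step 9: reserve R5 C 6 -> on_hand[A=49 B=36 C=44 D=27] avail[A=49 B=36 C=38 D=27] open={R5}
Step 10: reserve R6 A 6 -> on_hand[A=49 B=36 C=44 D=27] avail[A=43 B=36 C=38 D=27] open={R5,R6}
Step 11: reserve R7 D 7 -> on_hand[A=49 B=36 C=44 D=27] avail[A=43 B=36 C=38 D=20] open={R5,R6,R7}
Step 12: reserve R8 A 6 -> on_hand[A=49 B=36 C=44 D=27] avail[A=37 B=36 C=38 D=20] open={R5,R6,R7,R8}
Step 13: commit R6 -> on_hand[A=43 B=36 C=44 D=27] avail[A=37 B=36 C=38 D=20] open={R5,R7,R8}
Step 14: reserve R9 B 5 -> on_hand[A=43 B=36 C=44 D=27] avail[A=37 B=31 C=38 D=20] open={R5,R7,R8,R9}
Step 15: reserve R10 C 5 -> on_hand[A=43 B=36 C=44 D=27] avail[A=37 B=31 C=33 D=20] open={R10,R5,R7,R8,R9}
Step 16: commit R9 -> on_hand[A=43 B=31 C=44 D=27] avail[A=37 B=31 C=33 D=20] open={R10,R5,R7,R8}
Step 17: reserve R11 B 1 -> on_hand[A=43 B=31 C=44 D=27] avail[A=37 B=30 C=33 D=20] open={R10,R11,R5,R7,R8}

Answer: A: 37
B: 30
C: 33
D: 20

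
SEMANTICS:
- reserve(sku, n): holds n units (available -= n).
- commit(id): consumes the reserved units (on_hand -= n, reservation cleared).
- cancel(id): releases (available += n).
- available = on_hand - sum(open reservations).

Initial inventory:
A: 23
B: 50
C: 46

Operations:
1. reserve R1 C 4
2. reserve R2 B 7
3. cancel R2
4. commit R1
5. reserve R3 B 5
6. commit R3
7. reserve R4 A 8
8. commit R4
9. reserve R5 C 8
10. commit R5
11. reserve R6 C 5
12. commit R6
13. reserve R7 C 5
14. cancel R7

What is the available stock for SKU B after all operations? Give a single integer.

Step 1: reserve R1 C 4 -> on_hand[A=23 B=50 C=46] avail[A=23 B=50 C=42] open={R1}
Step 2: reserve R2 B 7 -> on_hand[A=23 B=50 C=46] avail[A=23 B=43 C=42] open={R1,R2}
Step 3: cancel R2 -> on_hand[A=23 B=50 C=46] avail[A=23 B=50 C=42] open={R1}
Step 4: commit R1 -> on_hand[A=23 B=50 C=42] avail[A=23 B=50 C=42] open={}
Step 5: reserve R3 B 5 -> on_hand[A=23 B=50 C=42] avail[A=23 B=45 C=42] open={R3}
Step 6: commit R3 -> on_hand[A=23 B=45 C=42] avail[A=23 B=45 C=42] open={}
Step 7: reserve R4 A 8 -> on_hand[A=23 B=45 C=42] avail[A=15 B=45 C=42] open={R4}
Step 8: commit R4 -> on_hand[A=15 B=45 C=42] avail[A=15 B=45 C=42] open={}
Step 9: reserve R5 C 8 -> on_hand[A=15 B=45 C=42] avail[A=15 B=45 C=34] open={R5}
Step 10: commit R5 -> on_hand[A=15 B=45 C=34] avail[A=15 B=45 C=34] open={}
Step 11: reserve R6 C 5 -> on_hand[A=15 B=45 C=34] avail[A=15 B=45 C=29] open={R6}
Step 12: commit R6 -> on_hand[A=15 B=45 C=29] avail[A=15 B=45 C=29] open={}
Step 13: reserve R7 C 5 -> on_hand[A=15 B=45 C=29] avail[A=15 B=45 C=24] open={R7}
Step 14: cancel R7 -> on_hand[A=15 B=45 C=29] avail[A=15 B=45 C=29] open={}
Final available[B] = 45

Answer: 45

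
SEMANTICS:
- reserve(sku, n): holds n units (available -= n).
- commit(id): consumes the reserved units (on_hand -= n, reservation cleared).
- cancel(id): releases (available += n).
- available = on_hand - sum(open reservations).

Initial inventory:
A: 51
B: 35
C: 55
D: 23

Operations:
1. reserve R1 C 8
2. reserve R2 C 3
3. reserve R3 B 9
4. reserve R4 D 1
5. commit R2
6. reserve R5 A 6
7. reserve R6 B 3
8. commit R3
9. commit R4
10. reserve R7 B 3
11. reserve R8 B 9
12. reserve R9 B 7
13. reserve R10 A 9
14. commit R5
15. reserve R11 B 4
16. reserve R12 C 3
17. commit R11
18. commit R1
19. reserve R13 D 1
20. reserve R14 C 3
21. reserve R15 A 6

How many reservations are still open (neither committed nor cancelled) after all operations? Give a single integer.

Step 1: reserve R1 C 8 -> on_hand[A=51 B=35 C=55 D=23] avail[A=51 B=35 C=47 D=23] open={R1}
Step 2: reserve R2 C 3 -> on_hand[A=51 B=35 C=55 D=23] avail[A=51 B=35 C=44 D=23] open={R1,R2}
Step 3: reserve R3 B 9 -> on_hand[A=51 B=35 C=55 D=23] avail[A=51 B=26 C=44 D=23] open={R1,R2,R3}
Step 4: reserve R4 D 1 -> on_hand[A=51 B=35 C=55 D=23] avail[A=51 B=26 C=44 D=22] open={R1,R2,R3,R4}
Step 5: commit R2 -> on_hand[A=51 B=35 C=52 D=23] avail[A=51 B=26 C=44 D=22] open={R1,R3,R4}
Step 6: reserve R5 A 6 -> on_hand[A=51 B=35 C=52 D=23] avail[A=45 B=26 C=44 D=22] open={R1,R3,R4,R5}
Step 7: reserve R6 B 3 -> on_hand[A=51 B=35 C=52 D=23] avail[A=45 B=23 C=44 D=22] open={R1,R3,R4,R5,R6}
Step 8: commit R3 -> on_hand[A=51 B=26 C=52 D=23] avail[A=45 B=23 C=44 D=22] open={R1,R4,R5,R6}
Step 9: commit R4 -> on_hand[A=51 B=26 C=52 D=22] avail[A=45 B=23 C=44 D=22] open={R1,R5,R6}
Step 10: reserve R7 B 3 -> on_hand[A=51 B=26 C=52 D=22] avail[A=45 B=20 C=44 D=22] open={R1,R5,R6,R7}
Step 11: reserve R8 B 9 -> on_hand[A=51 B=26 C=52 D=22] avail[A=45 B=11 C=44 D=22] open={R1,R5,R6,R7,R8}
Step 12: reserve R9 B 7 -> on_hand[A=51 B=26 C=52 D=22] avail[A=45 B=4 C=44 D=22] open={R1,R5,R6,R7,R8,R9}
Step 13: reserve R10 A 9 -> on_hand[A=51 B=26 C=52 D=22] avail[A=36 B=4 C=44 D=22] open={R1,R10,R5,R6,R7,R8,R9}
Step 14: commit R5 -> on_hand[A=45 B=26 C=52 D=22] avail[A=36 B=4 C=44 D=22] open={R1,R10,R6,R7,R8,R9}
Step 15: reserve R11 B 4 -> on_hand[A=45 B=26 C=52 D=22] avail[A=36 B=0 C=44 D=22] open={R1,R10,R11,R6,R7,R8,R9}
Step 16: reserve R12 C 3 -> on_hand[A=45 B=26 C=52 D=22] avail[A=36 B=0 C=41 D=22] open={R1,R10,R11,R12,R6,R7,R8,R9}
Step 17: commit R11 -> on_hand[A=45 B=22 C=52 D=22] avail[A=36 B=0 C=41 D=22] open={R1,R10,R12,R6,R7,R8,R9}
Step 18: commit R1 -> on_hand[A=45 B=22 C=44 D=22] avail[A=36 B=0 C=41 D=22] open={R10,R12,R6,R7,R8,R9}
Step 19: reserve R13 D 1 -> on_hand[A=45 B=22 C=44 D=22] avail[A=36 B=0 C=41 D=21] open={R10,R12,R13,R6,R7,R8,R9}
Step 20: reserve R14 C 3 -> on_hand[A=45 B=22 C=44 D=22] avail[A=36 B=0 C=38 D=21] open={R10,R12,R13,R14,R6,R7,R8,R9}
Step 21: reserve R15 A 6 -> on_hand[A=45 B=22 C=44 D=22] avail[A=30 B=0 C=38 D=21] open={R10,R12,R13,R14,R15,R6,R7,R8,R9}
Open reservations: ['R10', 'R12', 'R13', 'R14', 'R15', 'R6', 'R7', 'R8', 'R9'] -> 9

Answer: 9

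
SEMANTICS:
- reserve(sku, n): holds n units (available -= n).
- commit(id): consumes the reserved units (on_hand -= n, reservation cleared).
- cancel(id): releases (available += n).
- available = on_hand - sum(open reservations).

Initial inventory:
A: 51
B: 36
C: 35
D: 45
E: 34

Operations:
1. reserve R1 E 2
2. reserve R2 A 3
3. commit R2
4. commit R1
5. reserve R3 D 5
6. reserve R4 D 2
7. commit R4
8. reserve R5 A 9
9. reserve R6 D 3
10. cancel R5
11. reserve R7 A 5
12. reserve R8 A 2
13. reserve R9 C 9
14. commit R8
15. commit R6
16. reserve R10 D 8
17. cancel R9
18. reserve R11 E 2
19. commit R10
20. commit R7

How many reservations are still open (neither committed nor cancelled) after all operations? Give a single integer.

Answer: 2

Derivation:
Step 1: reserve R1 E 2 -> on_hand[A=51 B=36 C=35 D=45 E=34] avail[A=51 B=36 C=35 D=45 E=32] open={R1}
Step 2: reserve R2 A 3 -> on_hand[A=51 B=36 C=35 D=45 E=34] avail[A=48 B=36 C=35 D=45 E=32] open={R1,R2}
Step 3: commit R2 -> on_hand[A=48 B=36 C=35 D=45 E=34] avail[A=48 B=36 C=35 D=45 E=32] open={R1}
Step 4: commit R1 -> on_hand[A=48 B=36 C=35 D=45 E=32] avail[A=48 B=36 C=35 D=45 E=32] open={}
Step 5: reserve R3 D 5 -> on_hand[A=48 B=36 C=35 D=45 E=32] avail[A=48 B=36 C=35 D=40 E=32] open={R3}
Step 6: reserve R4 D 2 -> on_hand[A=48 B=36 C=35 D=45 E=32] avail[A=48 B=36 C=35 D=38 E=32] open={R3,R4}
Step 7: commit R4 -> on_hand[A=48 B=36 C=35 D=43 E=32] avail[A=48 B=36 C=35 D=38 E=32] open={R3}
Step 8: reserve R5 A 9 -> on_hand[A=48 B=36 C=35 D=43 E=32] avail[A=39 B=36 C=35 D=38 E=32] open={R3,R5}
Step 9: reserve R6 D 3 -> on_hand[A=48 B=36 C=35 D=43 E=32] avail[A=39 B=36 C=35 D=35 E=32] open={R3,R5,R6}
Step 10: cancel R5 -> on_hand[A=48 B=36 C=35 D=43 E=32] avail[A=48 B=36 C=35 D=35 E=32] open={R3,R6}
Step 11: reserve R7 A 5 -> on_hand[A=48 B=36 C=35 D=43 E=32] avail[A=43 B=36 C=35 D=35 E=32] open={R3,R6,R7}
Step 12: reserve R8 A 2 -> on_hand[A=48 B=36 C=35 D=43 E=32] avail[A=41 B=36 C=35 D=35 E=32] open={R3,R6,R7,R8}
Step 13: reserve R9 C 9 -> on_hand[A=48 B=36 C=35 D=43 E=32] avail[A=41 B=36 C=26 D=35 E=32] open={R3,R6,R7,R8,R9}
Step 14: commit R8 -> on_hand[A=46 B=36 C=35 D=43 E=32] avail[A=41 B=36 C=26 D=35 E=32] open={R3,R6,R7,R9}
Step 15: commit R6 -> on_hand[A=46 B=36 C=35 D=40 E=32] avail[A=41 B=36 C=26 D=35 E=32] open={R3,R7,R9}
Step 16: reserve R10 D 8 -> on_hand[A=46 B=36 C=35 D=40 E=32] avail[A=41 B=36 C=26 D=27 E=32] open={R10,R3,R7,R9}
Step 17: cancel R9 -> on_hand[A=46 B=36 C=35 D=40 E=32] avail[A=41 B=36 C=35 D=27 E=32] open={R10,R3,R7}
Step 18: reserve R11 E 2 -> on_hand[A=46 B=36 C=35 D=40 E=32] avail[A=41 B=36 C=35 D=27 E=30] open={R10,R11,R3,R7}
Step 19: commit R10 -> on_hand[A=46 B=36 C=35 D=32 E=32] avail[A=41 B=36 C=35 D=27 E=30] open={R11,R3,R7}
Step 20: commit R7 -> on_hand[A=41 B=36 C=35 D=32 E=32] avail[A=41 B=36 C=35 D=27 E=30] open={R11,R3}
Open reservations: ['R11', 'R3'] -> 2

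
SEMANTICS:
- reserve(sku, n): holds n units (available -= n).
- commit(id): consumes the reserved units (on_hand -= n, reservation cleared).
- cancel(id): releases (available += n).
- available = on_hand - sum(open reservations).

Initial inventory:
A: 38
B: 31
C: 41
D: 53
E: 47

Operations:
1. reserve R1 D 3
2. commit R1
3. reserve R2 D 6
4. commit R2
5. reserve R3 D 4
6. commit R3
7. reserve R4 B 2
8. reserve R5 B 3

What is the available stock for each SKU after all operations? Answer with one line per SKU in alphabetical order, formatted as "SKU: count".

Answer: A: 38
B: 26
C: 41
D: 40
E: 47

Derivation:
Step 1: reserve R1 D 3 -> on_hand[A=38 B=31 C=41 D=53 E=47] avail[A=38 B=31 C=41 D=50 E=47] open={R1}
Step 2: commit R1 -> on_hand[A=38 B=31 C=41 D=50 E=47] avail[A=38 B=31 C=41 D=50 E=47] open={}
Step 3: reserve R2 D 6 -> on_hand[A=38 B=31 C=41 D=50 E=47] avail[A=38 B=31 C=41 D=44 E=47] open={R2}
Step 4: commit R2 -> on_hand[A=38 B=31 C=41 D=44 E=47] avail[A=38 B=31 C=41 D=44 E=47] open={}
Step 5: reserve R3 D 4 -> on_hand[A=38 B=31 C=41 D=44 E=47] avail[A=38 B=31 C=41 D=40 E=47] open={R3}
Step 6: commit R3 -> on_hand[A=38 B=31 C=41 D=40 E=47] avail[A=38 B=31 C=41 D=40 E=47] open={}
Step 7: reserve R4 B 2 -> on_hand[A=38 B=31 C=41 D=40 E=47] avail[A=38 B=29 C=41 D=40 E=47] open={R4}
Step 8: reserve R5 B 3 -> on_hand[A=38 B=31 C=41 D=40 E=47] avail[A=38 B=26 C=41 D=40 E=47] open={R4,R5}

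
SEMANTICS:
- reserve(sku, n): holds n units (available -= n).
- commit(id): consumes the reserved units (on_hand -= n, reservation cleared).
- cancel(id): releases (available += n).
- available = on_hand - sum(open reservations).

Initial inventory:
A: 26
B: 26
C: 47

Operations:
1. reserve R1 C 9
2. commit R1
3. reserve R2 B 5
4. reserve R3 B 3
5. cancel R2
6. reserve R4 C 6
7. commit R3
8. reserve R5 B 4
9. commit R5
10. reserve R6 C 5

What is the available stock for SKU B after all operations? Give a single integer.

Answer: 19

Derivation:
Step 1: reserve R1 C 9 -> on_hand[A=26 B=26 C=47] avail[A=26 B=26 C=38] open={R1}
Step 2: commit R1 -> on_hand[A=26 B=26 C=38] avail[A=26 B=26 C=38] open={}
Step 3: reserve R2 B 5 -> on_hand[A=26 B=26 C=38] avail[A=26 B=21 C=38] open={R2}
Step 4: reserve R3 B 3 -> on_hand[A=26 B=26 C=38] avail[A=26 B=18 C=38] open={R2,R3}
Step 5: cancel R2 -> on_hand[A=26 B=26 C=38] avail[A=26 B=23 C=38] open={R3}
Step 6: reserve R4 C 6 -> on_hand[A=26 B=26 C=38] avail[A=26 B=23 C=32] open={R3,R4}
Step 7: commit R3 -> on_hand[A=26 B=23 C=38] avail[A=26 B=23 C=32] open={R4}
Step 8: reserve R5 B 4 -> on_hand[A=26 B=23 C=38] avail[A=26 B=19 C=32] open={R4,R5}
Step 9: commit R5 -> on_hand[A=26 B=19 C=38] avail[A=26 B=19 C=32] open={R4}
Step 10: reserve R6 C 5 -> on_hand[A=26 B=19 C=38] avail[A=26 B=19 C=27] open={R4,R6}
Final available[B] = 19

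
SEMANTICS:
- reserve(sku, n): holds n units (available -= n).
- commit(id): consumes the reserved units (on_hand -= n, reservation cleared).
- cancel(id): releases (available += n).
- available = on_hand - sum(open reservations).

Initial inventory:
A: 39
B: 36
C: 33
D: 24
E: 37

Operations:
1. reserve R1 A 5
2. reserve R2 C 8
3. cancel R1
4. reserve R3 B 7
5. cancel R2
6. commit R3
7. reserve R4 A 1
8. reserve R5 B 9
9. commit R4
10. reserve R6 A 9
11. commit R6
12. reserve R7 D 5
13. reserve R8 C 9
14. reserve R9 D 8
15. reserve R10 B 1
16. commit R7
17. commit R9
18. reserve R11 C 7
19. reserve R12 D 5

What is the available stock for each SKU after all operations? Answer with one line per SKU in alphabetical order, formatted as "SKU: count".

Step 1: reserve R1 A 5 -> on_hand[A=39 B=36 C=33 D=24 E=37] avail[A=34 B=36 C=33 D=24 E=37] open={R1}
Step 2: reserve R2 C 8 -> on_hand[A=39 B=36 C=33 D=24 E=37] avail[A=34 B=36 C=25 D=24 E=37] open={R1,R2}
Step 3: cancel R1 -> on_hand[A=39 B=36 C=33 D=24 E=37] avail[A=39 B=36 C=25 D=24 E=37] open={R2}
Step 4: reserve R3 B 7 -> on_hand[A=39 B=36 C=33 D=24 E=37] avail[A=39 B=29 C=25 D=24 E=37] open={R2,R3}
Step 5: cancel R2 -> on_hand[A=39 B=36 C=33 D=24 E=37] avail[A=39 B=29 C=33 D=24 E=37] open={R3}
Step 6: commit R3 -> on_hand[A=39 B=29 C=33 D=24 E=37] avail[A=39 B=29 C=33 D=24 E=37] open={}
Step 7: reserve R4 A 1 -> on_hand[A=39 B=29 C=33 D=24 E=37] avail[A=38 B=29 C=33 D=24 E=37] open={R4}
Step 8: reserve R5 B 9 -> on_hand[A=39 B=29 C=33 D=24 E=37] avail[A=38 B=20 C=33 D=24 E=37] open={R4,R5}
Step 9: commit R4 -> on_hand[A=38 B=29 C=33 D=24 E=37] avail[A=38 B=20 C=33 D=24 E=37] open={R5}
Step 10: reserve R6 A 9 -> on_hand[A=38 B=29 C=33 D=24 E=37] avail[A=29 B=20 C=33 D=24 E=37] open={R5,R6}
Step 11: commit R6 -> on_hand[A=29 B=29 C=33 D=24 E=37] avail[A=29 B=20 C=33 D=24 E=37] open={R5}
Step 12: reserve R7 D 5 -> on_hand[A=29 B=29 C=33 D=24 E=37] avail[A=29 B=20 C=33 D=19 E=37] open={R5,R7}
Step 13: reserve R8 C 9 -> on_hand[A=29 B=29 C=33 D=24 E=37] avail[A=29 B=20 C=24 D=19 E=37] open={R5,R7,R8}
Step 14: reserve R9 D 8 -> on_hand[A=29 B=29 C=33 D=24 E=37] avail[A=29 B=20 C=24 D=11 E=37] open={R5,R7,R8,R9}
Step 15: reserve R10 B 1 -> on_hand[A=29 B=29 C=33 D=24 E=37] avail[A=29 B=19 C=24 D=11 E=37] open={R10,R5,R7,R8,R9}
Step 16: commit R7 -> on_hand[A=29 B=29 C=33 D=19 E=37] avail[A=29 B=19 C=24 D=11 E=37] open={R10,R5,R8,R9}
Step 17: commit R9 -> on_hand[A=29 B=29 C=33 D=11 E=37] avail[A=29 B=19 C=24 D=11 E=37] open={R10,R5,R8}
Step 18: reserve R11 C 7 -> on_hand[A=29 B=29 C=33 D=11 E=37] avail[A=29 B=19 C=17 D=11 E=37] open={R10,R11,R5,R8}
Step 19: reserve R12 D 5 -> on_hand[A=29 B=29 C=33 D=11 E=37] avail[A=29 B=19 C=17 D=6 E=37] open={R10,R11,R12,R5,R8}

Answer: A: 29
B: 19
C: 17
D: 6
E: 37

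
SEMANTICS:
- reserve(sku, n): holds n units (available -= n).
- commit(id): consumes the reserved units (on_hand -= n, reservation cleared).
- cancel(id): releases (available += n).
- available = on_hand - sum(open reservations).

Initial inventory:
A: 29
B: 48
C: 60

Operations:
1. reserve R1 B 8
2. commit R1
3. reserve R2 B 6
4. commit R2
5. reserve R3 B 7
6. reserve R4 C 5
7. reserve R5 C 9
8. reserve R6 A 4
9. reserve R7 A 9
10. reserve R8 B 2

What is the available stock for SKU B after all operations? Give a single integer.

Step 1: reserve R1 B 8 -> on_hand[A=29 B=48 C=60] avail[A=29 B=40 C=60] open={R1}
Step 2: commit R1 -> on_hand[A=29 B=40 C=60] avail[A=29 B=40 C=60] open={}
Step 3: reserve R2 B 6 -> on_hand[A=29 B=40 C=60] avail[A=29 B=34 C=60] open={R2}
Step 4: commit R2 -> on_hand[A=29 B=34 C=60] avail[A=29 B=34 C=60] open={}
Step 5: reserve R3 B 7 -> on_hand[A=29 B=34 C=60] avail[A=29 B=27 C=60] open={R3}
Step 6: reserve R4 C 5 -> on_hand[A=29 B=34 C=60] avail[A=29 B=27 C=55] open={R3,R4}
Step 7: reserve R5 C 9 -> on_hand[A=29 B=34 C=60] avail[A=29 B=27 C=46] open={R3,R4,R5}
Step 8: reserve R6 A 4 -> on_hand[A=29 B=34 C=60] avail[A=25 B=27 C=46] open={R3,R4,R5,R6}
Step 9: reserve R7 A 9 -> on_hand[A=29 B=34 C=60] avail[A=16 B=27 C=46] open={R3,R4,R5,R6,R7}
Step 10: reserve R8 B 2 -> on_hand[A=29 B=34 C=60] avail[A=16 B=25 C=46] open={R3,R4,R5,R6,R7,R8}
Final available[B] = 25

Answer: 25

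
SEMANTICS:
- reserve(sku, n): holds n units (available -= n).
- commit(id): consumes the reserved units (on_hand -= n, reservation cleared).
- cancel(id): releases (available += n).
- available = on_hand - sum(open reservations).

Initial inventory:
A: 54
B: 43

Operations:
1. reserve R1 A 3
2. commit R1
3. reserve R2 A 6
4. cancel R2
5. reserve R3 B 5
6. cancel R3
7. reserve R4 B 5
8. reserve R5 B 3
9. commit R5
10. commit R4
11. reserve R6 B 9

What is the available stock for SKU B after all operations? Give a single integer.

Answer: 26

Derivation:
Step 1: reserve R1 A 3 -> on_hand[A=54 B=43] avail[A=51 B=43] open={R1}
Step 2: commit R1 -> on_hand[A=51 B=43] avail[A=51 B=43] open={}
Step 3: reserve R2 A 6 -> on_hand[A=51 B=43] avail[A=45 B=43] open={R2}
Step 4: cancel R2 -> on_hand[A=51 B=43] avail[A=51 B=43] open={}
Step 5: reserve R3 B 5 -> on_hand[A=51 B=43] avail[A=51 B=38] open={R3}
Step 6: cancel R3 -> on_hand[A=51 B=43] avail[A=51 B=43] open={}
Step 7: reserve R4 B 5 -> on_hand[A=51 B=43] avail[A=51 B=38] open={R4}
Step 8: reserve R5 B 3 -> on_hand[A=51 B=43] avail[A=51 B=35] open={R4,R5}
Step 9: commit R5 -> on_hand[A=51 B=40] avail[A=51 B=35] open={R4}
Step 10: commit R4 -> on_hand[A=51 B=35] avail[A=51 B=35] open={}
Step 11: reserve R6 B 9 -> on_hand[A=51 B=35] avail[A=51 B=26] open={R6}
Final available[B] = 26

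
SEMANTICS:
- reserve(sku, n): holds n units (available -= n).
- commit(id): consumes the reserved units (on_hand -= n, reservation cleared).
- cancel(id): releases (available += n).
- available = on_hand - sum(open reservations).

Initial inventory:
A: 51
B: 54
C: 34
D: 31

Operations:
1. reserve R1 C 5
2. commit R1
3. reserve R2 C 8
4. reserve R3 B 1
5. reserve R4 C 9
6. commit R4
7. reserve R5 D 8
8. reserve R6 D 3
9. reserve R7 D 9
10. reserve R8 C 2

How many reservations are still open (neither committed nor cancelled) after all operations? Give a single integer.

Answer: 6

Derivation:
Step 1: reserve R1 C 5 -> on_hand[A=51 B=54 C=34 D=31] avail[A=51 B=54 C=29 D=31] open={R1}
Step 2: commit R1 -> on_hand[A=51 B=54 C=29 D=31] avail[A=51 B=54 C=29 D=31] open={}
Step 3: reserve R2 C 8 -> on_hand[A=51 B=54 C=29 D=31] avail[A=51 B=54 C=21 D=31] open={R2}
Step 4: reserve R3 B 1 -> on_hand[A=51 B=54 C=29 D=31] avail[A=51 B=53 C=21 D=31] open={R2,R3}
Step 5: reserve R4 C 9 -> on_hand[A=51 B=54 C=29 D=31] avail[A=51 B=53 C=12 D=31] open={R2,R3,R4}
Step 6: commit R4 -> on_hand[A=51 B=54 C=20 D=31] avail[A=51 B=53 C=12 D=31] open={R2,R3}
Step 7: reserve R5 D 8 -> on_hand[A=51 B=54 C=20 D=31] avail[A=51 B=53 C=12 D=23] open={R2,R3,R5}
Step 8: reserve R6 D 3 -> on_hand[A=51 B=54 C=20 D=31] avail[A=51 B=53 C=12 D=20] open={R2,R3,R5,R6}
Step 9: reserve R7 D 9 -> on_hand[A=51 B=54 C=20 D=31] avail[A=51 B=53 C=12 D=11] open={R2,R3,R5,R6,R7}
Step 10: reserve R8 C 2 -> on_hand[A=51 B=54 C=20 D=31] avail[A=51 B=53 C=10 D=11] open={R2,R3,R5,R6,R7,R8}
Open reservations: ['R2', 'R3', 'R5', 'R6', 'R7', 'R8'] -> 6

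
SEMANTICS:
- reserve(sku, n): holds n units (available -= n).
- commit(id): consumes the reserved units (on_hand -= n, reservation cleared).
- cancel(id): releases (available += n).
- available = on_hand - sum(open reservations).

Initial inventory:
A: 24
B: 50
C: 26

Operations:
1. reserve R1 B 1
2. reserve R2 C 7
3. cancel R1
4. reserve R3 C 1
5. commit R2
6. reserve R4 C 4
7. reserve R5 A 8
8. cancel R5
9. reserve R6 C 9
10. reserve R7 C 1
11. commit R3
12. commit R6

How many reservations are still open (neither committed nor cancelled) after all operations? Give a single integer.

Answer: 2

Derivation:
Step 1: reserve R1 B 1 -> on_hand[A=24 B=50 C=26] avail[A=24 B=49 C=26] open={R1}
Step 2: reserve R2 C 7 -> on_hand[A=24 B=50 C=26] avail[A=24 B=49 C=19] open={R1,R2}
Step 3: cancel R1 -> on_hand[A=24 B=50 C=26] avail[A=24 B=50 C=19] open={R2}
Step 4: reserve R3 C 1 -> on_hand[A=24 B=50 C=26] avail[A=24 B=50 C=18] open={R2,R3}
Step 5: commit R2 -> on_hand[A=24 B=50 C=19] avail[A=24 B=50 C=18] open={R3}
Step 6: reserve R4 C 4 -> on_hand[A=24 B=50 C=19] avail[A=24 B=50 C=14] open={R3,R4}
Step 7: reserve R5 A 8 -> on_hand[A=24 B=50 C=19] avail[A=16 B=50 C=14] open={R3,R4,R5}
Step 8: cancel R5 -> on_hand[A=24 B=50 C=19] avail[A=24 B=50 C=14] open={R3,R4}
Step 9: reserve R6 C 9 -> on_hand[A=24 B=50 C=19] avail[A=24 B=50 C=5] open={R3,R4,R6}
Step 10: reserve R7 C 1 -> on_hand[A=24 B=50 C=19] avail[A=24 B=50 C=4] open={R3,R4,R6,R7}
Step 11: commit R3 -> on_hand[A=24 B=50 C=18] avail[A=24 B=50 C=4] open={R4,R6,R7}
Step 12: commit R6 -> on_hand[A=24 B=50 C=9] avail[A=24 B=50 C=4] open={R4,R7}
Open reservations: ['R4', 'R7'] -> 2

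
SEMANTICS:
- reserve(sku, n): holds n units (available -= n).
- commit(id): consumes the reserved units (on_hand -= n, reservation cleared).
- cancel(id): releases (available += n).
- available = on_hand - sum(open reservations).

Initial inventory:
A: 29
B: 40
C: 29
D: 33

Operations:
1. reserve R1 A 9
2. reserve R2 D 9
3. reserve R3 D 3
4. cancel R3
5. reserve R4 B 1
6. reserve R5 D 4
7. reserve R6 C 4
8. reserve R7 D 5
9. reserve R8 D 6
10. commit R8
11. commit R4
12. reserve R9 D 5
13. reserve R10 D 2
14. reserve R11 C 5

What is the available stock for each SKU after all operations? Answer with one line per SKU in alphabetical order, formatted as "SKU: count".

Answer: A: 20
B: 39
C: 20
D: 2

Derivation:
Step 1: reserve R1 A 9 -> on_hand[A=29 B=40 C=29 D=33] avail[A=20 B=40 C=29 D=33] open={R1}
Step 2: reserve R2 D 9 -> on_hand[A=29 B=40 C=29 D=33] avail[A=20 B=40 C=29 D=24] open={R1,R2}
Step 3: reserve R3 D 3 -> on_hand[A=29 B=40 C=29 D=33] avail[A=20 B=40 C=29 D=21] open={R1,R2,R3}
Step 4: cancel R3 -> on_hand[A=29 B=40 C=29 D=33] avail[A=20 B=40 C=29 D=24] open={R1,R2}
Step 5: reserve R4 B 1 -> on_hand[A=29 B=40 C=29 D=33] avail[A=20 B=39 C=29 D=24] open={R1,R2,R4}
Step 6: reserve R5 D 4 -> on_hand[A=29 B=40 C=29 D=33] avail[A=20 B=39 C=29 D=20] open={R1,R2,R4,R5}
Step 7: reserve R6 C 4 -> on_hand[A=29 B=40 C=29 D=33] avail[A=20 B=39 C=25 D=20] open={R1,R2,R4,R5,R6}
Step 8: reserve R7 D 5 -> on_hand[A=29 B=40 C=29 D=33] avail[A=20 B=39 C=25 D=15] open={R1,R2,R4,R5,R6,R7}
Step 9: reserve R8 D 6 -> on_hand[A=29 B=40 C=29 D=33] avail[A=20 B=39 C=25 D=9] open={R1,R2,R4,R5,R6,R7,R8}
Step 10: commit R8 -> on_hand[A=29 B=40 C=29 D=27] avail[A=20 B=39 C=25 D=9] open={R1,R2,R4,R5,R6,R7}
Step 11: commit R4 -> on_hand[A=29 B=39 C=29 D=27] avail[A=20 B=39 C=25 D=9] open={R1,R2,R5,R6,R7}
Step 12: reserve R9 D 5 -> on_hand[A=29 B=39 C=29 D=27] avail[A=20 B=39 C=25 D=4] open={R1,R2,R5,R6,R7,R9}
Step 13: reserve R10 D 2 -> on_hand[A=29 B=39 C=29 D=27] avail[A=20 B=39 C=25 D=2] open={R1,R10,R2,R5,R6,R7,R9}
Step 14: reserve R11 C 5 -> on_hand[A=29 B=39 C=29 D=27] avail[A=20 B=39 C=20 D=2] open={R1,R10,R11,R2,R5,R6,R7,R9}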